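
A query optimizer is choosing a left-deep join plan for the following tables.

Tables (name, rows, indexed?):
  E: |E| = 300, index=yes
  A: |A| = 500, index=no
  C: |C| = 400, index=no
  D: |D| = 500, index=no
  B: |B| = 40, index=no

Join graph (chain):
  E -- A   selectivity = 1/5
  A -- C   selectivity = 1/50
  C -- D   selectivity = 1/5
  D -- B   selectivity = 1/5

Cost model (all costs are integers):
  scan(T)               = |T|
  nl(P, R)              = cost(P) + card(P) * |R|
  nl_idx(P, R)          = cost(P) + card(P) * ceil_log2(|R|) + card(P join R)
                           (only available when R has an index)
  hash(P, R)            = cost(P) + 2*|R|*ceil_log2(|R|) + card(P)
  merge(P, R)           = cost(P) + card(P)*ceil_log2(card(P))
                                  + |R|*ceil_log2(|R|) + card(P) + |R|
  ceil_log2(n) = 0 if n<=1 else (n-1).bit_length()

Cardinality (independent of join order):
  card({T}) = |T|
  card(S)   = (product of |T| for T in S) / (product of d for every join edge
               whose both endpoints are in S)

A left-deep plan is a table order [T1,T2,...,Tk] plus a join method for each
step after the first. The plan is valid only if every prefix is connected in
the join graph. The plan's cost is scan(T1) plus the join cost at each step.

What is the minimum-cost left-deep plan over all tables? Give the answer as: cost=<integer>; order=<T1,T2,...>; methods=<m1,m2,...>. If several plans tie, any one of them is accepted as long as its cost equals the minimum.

Selinger DP (subsets sized 1..n):
  {E}: scan cost=300, card=300
  {A}: scan cost=500, card=500
  {C}: scan cost=400, card=400
  {D}: scan cost=500, card=500
  {B}: scan cost=40, card=40
  {AE}: card=30000; try (E,hash)→6400, (A,merge)→8300, (E,merge)→8500, (A,hash)→9600, (E,nl_idx)→35000, (A,nl)→150300 …(+1); best=6400 via (E,hash)
  {AC}: card=4000; try (C,hash)→8200, (A,merge)→9400, (C,merge)→9500, (A,hash)→9800, (A,nl)→200400, (C,nl)→200500; best=8200 via (C,hash)
  {CD}: card=40000; try (C,hash)→8200, (D,merge)→9400, (C,merge)→9500, (D,hash)→9800, (D,nl)→200400, (C,nl)→200500; best=8200 via (C,hash)
  {BD}: card=4000; try (B,hash)→1480, (D,merge)→5320, (B,merge)→5780, (D,hash)→9080, (D,nl)→20040, (B,nl)→20500; best=1480 via (B,hash)
  {ACE}: card=240000; try (E,hash)→17600, (C,hash)→43600, (E,merge)→63200, (E,nl_idx)→284200, (C,merge)→490400, (E,nl)→1208200 …(+1); best=17600 via (E,hash)
  {ACD}: card=400000; try (D,hash)→21200, (A,hash)→57200, (D,merge)→65200, (A,merge)→693200, (D,nl)→2008200, (A,nl)→20008200; best=21200 via (D,hash)
  {BCD}: card=320000; try (C,hash)→12680, (B,hash)→48680, (C,merge)→57480, (B,merge)→688480, (C,nl)→1601480, (B,nl)→1608200; best=12680 via (C,hash)
  {ACDE}: card=24000000; try (D,hash)→266600, (E,hash)→426600, (D,merge)→4582600, (E,merge)→8024200, (E,nl_idx)→27621200, (D,nl)→120017600 …(+1); best=266600 via (D,hash)
  {ABCD}: card=3200000; try (A,hash)→341680, (B,hash)→421680, (A,merge)→6417680, (B,merge)→8021480, (B,nl)→16021200, (A,nl)→160012680; best=341680 via (A,hash)
  {ABCDE}: card=192000000; try (E,hash)→3547080, (B,hash)→24267080, (E,merge)→73944680, (E,nl_idx)→221141680, (B,merge)→624266880, (B,nl)→960266600 …(+1); best=3547080 via (E,hash)

cost=3547080; order=D,B,C,A,E; methods=hash,hash,hash,hash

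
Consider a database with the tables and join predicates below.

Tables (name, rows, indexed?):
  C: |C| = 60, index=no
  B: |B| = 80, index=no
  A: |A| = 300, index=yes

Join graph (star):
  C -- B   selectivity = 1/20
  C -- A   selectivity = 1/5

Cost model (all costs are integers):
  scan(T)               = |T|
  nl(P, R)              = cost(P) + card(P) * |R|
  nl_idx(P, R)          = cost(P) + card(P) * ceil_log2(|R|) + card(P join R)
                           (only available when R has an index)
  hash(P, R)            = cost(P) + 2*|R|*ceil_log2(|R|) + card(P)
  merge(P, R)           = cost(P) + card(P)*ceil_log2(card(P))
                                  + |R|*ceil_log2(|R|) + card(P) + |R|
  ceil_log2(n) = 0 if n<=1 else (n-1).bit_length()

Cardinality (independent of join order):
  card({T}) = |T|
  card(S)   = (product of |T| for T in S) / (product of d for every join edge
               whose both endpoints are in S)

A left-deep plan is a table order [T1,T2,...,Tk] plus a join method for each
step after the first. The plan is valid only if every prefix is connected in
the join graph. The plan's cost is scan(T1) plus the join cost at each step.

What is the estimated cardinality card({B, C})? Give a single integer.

Tables in S: B(80), C(60)
Edges inside S: C-B(d=20)
numerator = 80 * 60 = 4800
denominator = 20 = 20
card(S) = 4800 / 20 = 240

240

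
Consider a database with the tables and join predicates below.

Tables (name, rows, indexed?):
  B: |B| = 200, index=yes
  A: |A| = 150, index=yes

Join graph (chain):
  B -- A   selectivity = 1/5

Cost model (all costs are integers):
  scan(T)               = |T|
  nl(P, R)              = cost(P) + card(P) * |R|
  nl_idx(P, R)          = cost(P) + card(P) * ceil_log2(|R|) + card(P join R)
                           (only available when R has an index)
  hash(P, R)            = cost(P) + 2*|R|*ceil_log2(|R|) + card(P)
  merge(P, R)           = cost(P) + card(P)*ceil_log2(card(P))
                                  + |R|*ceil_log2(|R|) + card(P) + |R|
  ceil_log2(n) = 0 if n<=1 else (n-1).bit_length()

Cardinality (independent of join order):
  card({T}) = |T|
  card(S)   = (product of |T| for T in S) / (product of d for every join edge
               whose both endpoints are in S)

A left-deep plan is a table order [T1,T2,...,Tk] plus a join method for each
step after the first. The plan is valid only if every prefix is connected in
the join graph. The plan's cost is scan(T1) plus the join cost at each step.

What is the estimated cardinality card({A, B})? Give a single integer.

Tables in S: A(150), B(200)
Edges inside S: B-A(d=5)
numerator = 150 * 200 = 30000
denominator = 5 = 5
card(S) = 30000 / 5 = 6000

6000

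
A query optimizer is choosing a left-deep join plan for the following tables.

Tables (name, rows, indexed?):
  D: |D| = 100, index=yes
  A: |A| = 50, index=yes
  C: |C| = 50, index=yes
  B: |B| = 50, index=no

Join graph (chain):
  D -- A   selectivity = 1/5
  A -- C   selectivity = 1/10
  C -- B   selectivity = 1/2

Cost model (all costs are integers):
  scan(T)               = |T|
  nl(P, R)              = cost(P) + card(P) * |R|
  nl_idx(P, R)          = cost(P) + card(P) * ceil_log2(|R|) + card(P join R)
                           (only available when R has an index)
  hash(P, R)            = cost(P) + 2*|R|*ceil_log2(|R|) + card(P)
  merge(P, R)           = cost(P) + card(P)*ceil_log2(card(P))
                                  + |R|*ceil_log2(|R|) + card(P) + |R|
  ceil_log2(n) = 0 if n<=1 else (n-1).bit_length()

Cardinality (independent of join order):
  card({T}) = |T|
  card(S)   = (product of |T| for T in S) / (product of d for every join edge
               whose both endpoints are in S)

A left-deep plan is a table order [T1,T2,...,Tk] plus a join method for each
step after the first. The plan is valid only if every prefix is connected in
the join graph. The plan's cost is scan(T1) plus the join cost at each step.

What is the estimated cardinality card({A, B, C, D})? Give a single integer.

Tables in S: A(50), B(50), C(50), D(100)
Edges inside S: D-A(d=5), A-C(d=10), C-B(d=2)
numerator = 50 * 50 * 50 * 100 = 12500000
denominator = 5 * 10 * 2 = 100
card(S) = 12500000 / 100 = 125000

125000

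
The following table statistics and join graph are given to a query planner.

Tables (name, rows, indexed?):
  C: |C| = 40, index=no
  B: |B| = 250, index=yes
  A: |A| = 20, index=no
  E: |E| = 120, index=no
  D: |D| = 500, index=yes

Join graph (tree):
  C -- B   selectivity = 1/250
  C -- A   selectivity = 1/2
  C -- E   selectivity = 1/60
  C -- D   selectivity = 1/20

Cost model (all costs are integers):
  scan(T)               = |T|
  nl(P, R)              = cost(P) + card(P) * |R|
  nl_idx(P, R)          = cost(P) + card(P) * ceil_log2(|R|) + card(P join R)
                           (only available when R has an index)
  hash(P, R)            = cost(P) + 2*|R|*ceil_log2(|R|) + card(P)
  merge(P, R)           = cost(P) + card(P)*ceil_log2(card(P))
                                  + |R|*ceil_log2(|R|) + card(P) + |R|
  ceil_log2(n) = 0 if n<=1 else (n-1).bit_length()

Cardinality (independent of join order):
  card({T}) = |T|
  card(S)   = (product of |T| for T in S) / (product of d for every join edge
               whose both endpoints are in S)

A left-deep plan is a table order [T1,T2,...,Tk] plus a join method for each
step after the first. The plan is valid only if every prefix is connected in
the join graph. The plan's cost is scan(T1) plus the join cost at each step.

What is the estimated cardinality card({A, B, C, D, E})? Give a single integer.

20000

Tables in S: A(20), B(250), C(40), D(500), E(120)
Edges inside S: C-B(d=250), C-A(d=2), C-E(d=60), C-D(d=20)
numerator = 20 * 250 * 40 * 500 * 120 = 12000000000
denominator = 250 * 2 * 60 * 20 = 600000
card(S) = 12000000000 / 600000 = 20000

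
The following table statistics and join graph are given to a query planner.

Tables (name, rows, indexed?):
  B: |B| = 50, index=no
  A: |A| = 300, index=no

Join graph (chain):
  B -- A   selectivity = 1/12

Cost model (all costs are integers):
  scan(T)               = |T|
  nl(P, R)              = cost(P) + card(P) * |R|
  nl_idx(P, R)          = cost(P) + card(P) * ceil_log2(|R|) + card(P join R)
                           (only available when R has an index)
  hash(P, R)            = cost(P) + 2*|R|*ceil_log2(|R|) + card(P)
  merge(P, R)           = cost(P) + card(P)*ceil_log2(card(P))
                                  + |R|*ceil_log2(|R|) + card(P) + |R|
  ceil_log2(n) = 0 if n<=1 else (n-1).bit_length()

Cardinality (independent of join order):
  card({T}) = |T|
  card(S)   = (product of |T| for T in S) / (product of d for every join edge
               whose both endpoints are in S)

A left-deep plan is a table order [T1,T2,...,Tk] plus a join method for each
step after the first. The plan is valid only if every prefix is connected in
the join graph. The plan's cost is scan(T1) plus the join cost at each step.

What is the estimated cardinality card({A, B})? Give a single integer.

1250

Tables in S: A(300), B(50)
Edges inside S: B-A(d=12)
numerator = 300 * 50 = 15000
denominator = 12 = 12
card(S) = 15000 / 12 = 1250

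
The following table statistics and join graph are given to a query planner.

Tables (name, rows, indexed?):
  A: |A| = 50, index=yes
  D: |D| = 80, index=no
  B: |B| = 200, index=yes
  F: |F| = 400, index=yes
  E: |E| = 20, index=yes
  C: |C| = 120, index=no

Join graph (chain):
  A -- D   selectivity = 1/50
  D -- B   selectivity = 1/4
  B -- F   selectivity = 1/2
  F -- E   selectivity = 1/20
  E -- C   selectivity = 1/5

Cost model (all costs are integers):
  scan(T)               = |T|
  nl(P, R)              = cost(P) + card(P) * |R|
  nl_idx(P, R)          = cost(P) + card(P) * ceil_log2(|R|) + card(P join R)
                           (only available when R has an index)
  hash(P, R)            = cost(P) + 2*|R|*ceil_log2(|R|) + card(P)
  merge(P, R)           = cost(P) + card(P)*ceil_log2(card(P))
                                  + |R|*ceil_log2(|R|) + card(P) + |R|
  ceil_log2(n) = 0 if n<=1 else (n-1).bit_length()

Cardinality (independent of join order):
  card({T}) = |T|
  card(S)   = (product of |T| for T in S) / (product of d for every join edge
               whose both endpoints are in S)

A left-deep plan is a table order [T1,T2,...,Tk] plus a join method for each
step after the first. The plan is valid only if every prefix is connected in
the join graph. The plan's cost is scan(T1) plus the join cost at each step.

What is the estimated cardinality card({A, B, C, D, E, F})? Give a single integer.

Tables in S: A(50), B(200), C(120), D(80), E(20), F(400)
Edges inside S: A-D(d=50), D-B(d=4), B-F(d=2), F-E(d=20), E-C(d=5)
numerator = 50 * 200 * 120 * 80 * 20 * 400 = 768000000000
denominator = 50 * 4 * 2 * 20 * 5 = 40000
card(S) = 768000000000 / 40000 = 19200000

19200000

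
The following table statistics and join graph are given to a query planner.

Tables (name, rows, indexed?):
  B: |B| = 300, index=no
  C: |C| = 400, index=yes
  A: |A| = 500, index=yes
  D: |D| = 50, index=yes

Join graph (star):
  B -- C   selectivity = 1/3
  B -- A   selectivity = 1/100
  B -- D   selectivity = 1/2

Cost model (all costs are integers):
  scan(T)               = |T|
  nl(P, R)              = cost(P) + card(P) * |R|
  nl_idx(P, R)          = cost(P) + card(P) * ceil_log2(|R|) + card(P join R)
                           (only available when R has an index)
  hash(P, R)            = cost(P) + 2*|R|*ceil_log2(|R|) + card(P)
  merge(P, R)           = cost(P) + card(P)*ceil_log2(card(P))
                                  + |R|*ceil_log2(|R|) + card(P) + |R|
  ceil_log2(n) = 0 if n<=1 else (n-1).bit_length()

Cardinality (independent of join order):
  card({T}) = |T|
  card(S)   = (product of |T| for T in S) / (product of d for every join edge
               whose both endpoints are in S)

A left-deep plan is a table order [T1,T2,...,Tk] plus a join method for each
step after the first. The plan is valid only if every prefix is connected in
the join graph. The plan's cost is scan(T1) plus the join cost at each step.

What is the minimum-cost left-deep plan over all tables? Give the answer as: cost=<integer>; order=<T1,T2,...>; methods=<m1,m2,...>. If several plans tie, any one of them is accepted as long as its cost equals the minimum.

Selinger DP (subsets sized 1..n):
  {B}: scan cost=300, card=300
  {C}: scan cost=400, card=400
  {A}: scan cost=500, card=500
  {D}: scan cost=50, card=50
  {BC}: card=40000; try (B,hash)→6200, (C,merge)→7300, (B,merge)→7400, (C,hash)→7800, (C,nl_idx)→43000, (C,nl)→120300 …(+1); best=6200 via (B,hash)
  {AB}: card=1500; try (A,nl_idx)→4500, (B,hash)→6400, (A,merge)→8300, (B,merge)→8500, (A,hash)→9600, (A,nl)→150300 …(+1); best=4500 via (A,nl_idx)
  {BD}: card=7500; try (D,hash)→1200, (B,merge)→3400, (D,merge)→3650, (B,hash)→5500, (D,nl_idx)→9600, (B,nl)→15050 …(+1); best=1200 via (D,hash)
  {ABC}: card=200000; try (C,hash)→13200, (C,merge)→26500, (A,hash)→55200, (C,nl_idx)→218000, (A,nl_idx)→566200, (C,nl)→604500 …(+2); best=13200 via (C,hash)
  {BCD}: card=1000000; try (C,hash)→15900, (D,hash)→46800, (C,merge)→110200, (D,merge)→686550, (C,nl_idx)→1068700, (D,nl_idx)→1246200 …(+2); best=15900 via (C,hash)
  {ABD}: card=37500; try (D,hash)→6600, (A,hash)→17700, (D,merge)→22850, (D,nl_idx)→51000, (D,nl)→79500, (A,nl_idx)→106200 …(+2); best=6600 via (D,hash)
  {ABCD}: card=5000000; try (C,hash)→51300, (D,hash)→213800, (C,merge)→648100, (A,hash)→1024900, (D,merge)→3813550, (C,nl_idx)→5344100 …(+6); best=51300 via (C,hash)

cost=51300; order=B,A,D,C; methods=nl_idx,hash,hash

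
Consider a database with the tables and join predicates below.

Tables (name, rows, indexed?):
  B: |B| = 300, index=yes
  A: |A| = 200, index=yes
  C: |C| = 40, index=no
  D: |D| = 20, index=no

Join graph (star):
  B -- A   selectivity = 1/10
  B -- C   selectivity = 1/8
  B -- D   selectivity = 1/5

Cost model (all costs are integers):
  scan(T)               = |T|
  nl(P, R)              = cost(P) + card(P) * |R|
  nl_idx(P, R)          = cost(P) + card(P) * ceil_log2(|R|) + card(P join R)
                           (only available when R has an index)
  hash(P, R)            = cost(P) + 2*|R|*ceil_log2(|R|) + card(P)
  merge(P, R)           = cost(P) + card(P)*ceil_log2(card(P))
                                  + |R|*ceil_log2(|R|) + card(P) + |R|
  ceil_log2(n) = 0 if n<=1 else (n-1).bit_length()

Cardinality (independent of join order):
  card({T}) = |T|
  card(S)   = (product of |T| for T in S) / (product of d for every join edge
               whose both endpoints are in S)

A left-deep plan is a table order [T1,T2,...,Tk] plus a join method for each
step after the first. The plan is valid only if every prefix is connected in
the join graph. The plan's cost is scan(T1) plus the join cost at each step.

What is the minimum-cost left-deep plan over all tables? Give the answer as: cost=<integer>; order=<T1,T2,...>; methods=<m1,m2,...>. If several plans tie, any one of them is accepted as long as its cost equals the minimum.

Selinger DP (subsets sized 1..n):
  {B}: scan cost=300, card=300
  {A}: scan cost=200, card=200
  {C}: scan cost=40, card=40
  {D}: scan cost=20, card=20
  {AB}: card=6000; try (A,hash)→3800, (B,merge)→5000, (A,merge)→5100, (B,hash)→5800, (B,nl_idx)→8000, (A,nl_idx)→8700 …(+2); best=3800 via (A,hash)
  {BC}: card=1500; try (C,hash)→1080, (B,nl_idx)→1900, (B,merge)→3320, (C,merge)→3580, (B,hash)→5480, (B,nl)→12040 …(+1); best=1080 via (C,hash)
  {BD}: card=1200; try (D,hash)→800, (B,nl_idx)→1400, (B,merge)→3140, (D,merge)→3420, (B,hash)→5440, (B,nl)→6020 …(+1); best=800 via (D,hash)
  {ABC}: card=30000; try (A,hash)→5780, (C,hash)→10280, (A,merge)→20880, (A,nl_idx)→43080, (C,merge)→88080, (C,nl)→243800 …(+1); best=5780 via (A,hash)
  {ABD}: card=24000; try (A,hash)→5200, (D,hash)→10000, (A,merge)→17000, (A,nl_idx)→34400, (D,merge)→87920, (D,nl)→123800 …(+1); best=5200 via (A,hash)
  {BCD}: card=6000; try (C,hash)→2480, (D,hash)→2780, (C,merge)→15480, (D,merge)→19200, (D,nl)→31080, (C,nl)→48800; best=2480 via (C,hash)
  {ABCD}: card=120000; try (A,hash)→11680, (C,hash)→29680, (D,hash)→35980, (A,merge)→88280, (A,nl_idx)→170480, (C,merge)→389480 …(+4); best=11680 via (A,hash)

cost=11680; order=B,D,C,A; methods=hash,hash,hash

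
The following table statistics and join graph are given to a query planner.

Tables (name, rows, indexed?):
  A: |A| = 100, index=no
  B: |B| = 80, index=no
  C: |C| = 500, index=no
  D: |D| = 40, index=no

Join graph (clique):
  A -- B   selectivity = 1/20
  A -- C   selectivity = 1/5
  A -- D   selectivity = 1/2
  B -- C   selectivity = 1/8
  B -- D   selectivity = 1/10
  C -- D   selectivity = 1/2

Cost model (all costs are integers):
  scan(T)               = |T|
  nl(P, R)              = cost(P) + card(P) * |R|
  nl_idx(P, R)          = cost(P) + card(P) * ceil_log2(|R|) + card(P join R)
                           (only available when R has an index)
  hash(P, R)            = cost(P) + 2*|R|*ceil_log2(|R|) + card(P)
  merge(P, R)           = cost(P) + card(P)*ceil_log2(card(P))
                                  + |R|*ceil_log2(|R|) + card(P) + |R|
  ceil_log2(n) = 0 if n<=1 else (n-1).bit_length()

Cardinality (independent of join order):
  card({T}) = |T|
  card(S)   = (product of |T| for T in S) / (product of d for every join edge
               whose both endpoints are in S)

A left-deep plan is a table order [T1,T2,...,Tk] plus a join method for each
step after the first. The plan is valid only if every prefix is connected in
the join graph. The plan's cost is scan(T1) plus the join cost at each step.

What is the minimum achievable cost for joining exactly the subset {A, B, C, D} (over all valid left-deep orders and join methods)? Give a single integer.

Selinger DP over subsets of {A,B,C,D}:
  {A}: scan cost=100, card=100
  {B}: scan cost=80, card=80
  {C}: scan cost=500, card=500
  {D}: scan cost=40, card=40
  {AB}: card=400; try (B,hash)→1320, (A,merge)→1520, (B,merge)→1540, (A,hash)→1560, (A,nl)→8080, (B,nl)→8100; best=1320 via (B,hash)
  {AC}: card=10000; try (A,hash)→2400, (C,merge)→5900, (A,merge)→6300, (C,hash)→9200, (C,nl)→50100, (A,nl)→50500; best=2400 via (A,hash)
  {AD}: card=2000; try (D,hash)→680, (A,merge)→1120, (D,merge)→1180, (A,hash)→1480, (A,nl)→4040, (D,nl)→4100; best=680 via (D,hash)
  {BC}: card=5000; try (B,hash)→2120, (C,merge)→5720, (B,merge)→6140, (C,hash)→9160, (C,nl)→40080, (B,nl)→40500; best=2120 via (B,hash)
  {BD}: card=320; try (D,hash)→640, (B,merge)→960, (D,merge)→1000, (B,hash)→1200, (B,nl)→3240, (D,nl)→3280; best=640 via (D,hash)
  {CD}: card=10000; try (D,hash)→1480, (C,merge)→5320, (D,merge)→5780, (C,hash)→9080, (C,nl)→20040, (D,nl)→20500; best=1480 via (D,hash)
  {ABC}: card=5000; try (A,hash)→8520, (C,merge)→10320, (C,hash)→10720, (B,hash)→13520, (A,merge)→72920, (B,merge)→153040 …(+3); best=8520 via (A,hash)
  {ABD}: card=800; try (D,hash)→2200, (A,hash)→2360, (B,hash)→3800, (A,merge)→4640, (D,merge)→5600, (D,nl)→17320 …(+3); best=2200 via (D,hash)
  {ACD}: card=100000; try (C,hash)→11680, (D,hash)→12880, (A,hash)→12880, (C,merge)→29680, (A,merge)→152280, (D,merge)→152680 …(+3); best=11680 via (C,hash)
  {BCD}: card=10000; try (D,hash)→7600, (C,merge)→8840, (C,hash)→9960, (B,hash)→12600, (D,merge)→72400, (B,merge)→152120 …(+3); best=7600 via (D,hash)
  {ABCD}: card=5000; try (C,hash)→12000, (D,hash)→14000, (C,merge)→16000, (A,hash)→19000, (D,merge)→78800, (B,hash)→112800 …(+6); best=12000 via (C,hash)

12000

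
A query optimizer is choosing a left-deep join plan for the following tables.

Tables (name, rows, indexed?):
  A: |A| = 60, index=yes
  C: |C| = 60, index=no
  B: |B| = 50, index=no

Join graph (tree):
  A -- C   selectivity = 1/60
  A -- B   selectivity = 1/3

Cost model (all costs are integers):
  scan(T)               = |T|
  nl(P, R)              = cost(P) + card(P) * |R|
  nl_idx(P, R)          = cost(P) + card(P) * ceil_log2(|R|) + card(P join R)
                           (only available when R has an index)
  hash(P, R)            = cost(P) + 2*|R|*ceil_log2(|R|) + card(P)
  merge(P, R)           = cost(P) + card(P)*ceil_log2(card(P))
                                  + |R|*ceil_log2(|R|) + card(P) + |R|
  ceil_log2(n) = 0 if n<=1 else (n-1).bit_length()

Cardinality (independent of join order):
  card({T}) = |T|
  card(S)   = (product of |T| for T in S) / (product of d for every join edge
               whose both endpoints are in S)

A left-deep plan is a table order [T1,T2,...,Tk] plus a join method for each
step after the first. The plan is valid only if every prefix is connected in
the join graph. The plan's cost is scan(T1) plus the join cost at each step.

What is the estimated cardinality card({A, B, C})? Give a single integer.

1000

Tables in S: A(60), B(50), C(60)
Edges inside S: A-C(d=60), A-B(d=3)
numerator = 60 * 50 * 60 = 180000
denominator = 60 * 3 = 180
card(S) = 180000 / 180 = 1000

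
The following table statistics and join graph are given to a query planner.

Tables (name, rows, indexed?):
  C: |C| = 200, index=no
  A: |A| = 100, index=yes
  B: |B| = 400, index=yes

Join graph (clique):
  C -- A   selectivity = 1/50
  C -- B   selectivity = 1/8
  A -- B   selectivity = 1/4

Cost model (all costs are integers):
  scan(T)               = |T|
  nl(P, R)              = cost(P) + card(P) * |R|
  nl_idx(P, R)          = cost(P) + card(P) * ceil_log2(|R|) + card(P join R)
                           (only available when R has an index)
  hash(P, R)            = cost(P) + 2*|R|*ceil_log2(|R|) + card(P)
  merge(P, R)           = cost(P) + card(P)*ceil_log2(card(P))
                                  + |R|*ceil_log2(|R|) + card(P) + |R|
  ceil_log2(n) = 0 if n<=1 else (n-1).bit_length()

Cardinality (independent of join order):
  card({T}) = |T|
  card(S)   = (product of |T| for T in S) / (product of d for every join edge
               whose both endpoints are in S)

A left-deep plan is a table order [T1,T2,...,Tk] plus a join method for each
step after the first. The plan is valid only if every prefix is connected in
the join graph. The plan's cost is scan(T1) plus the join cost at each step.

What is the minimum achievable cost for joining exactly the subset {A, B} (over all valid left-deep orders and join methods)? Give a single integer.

Selinger DP over subsets of {A,B}:
  {A}: scan cost=100, card=100
  {B}: scan cost=400, card=400
  {AB}: card=10000; try (A,hash)→2200, (B,merge)→4900, (A,merge)→5200, (B,hash)→7400, (B,nl_idx)→11000, (A,nl_idx)→13200 …(+2); best=2200 via (A,hash)

2200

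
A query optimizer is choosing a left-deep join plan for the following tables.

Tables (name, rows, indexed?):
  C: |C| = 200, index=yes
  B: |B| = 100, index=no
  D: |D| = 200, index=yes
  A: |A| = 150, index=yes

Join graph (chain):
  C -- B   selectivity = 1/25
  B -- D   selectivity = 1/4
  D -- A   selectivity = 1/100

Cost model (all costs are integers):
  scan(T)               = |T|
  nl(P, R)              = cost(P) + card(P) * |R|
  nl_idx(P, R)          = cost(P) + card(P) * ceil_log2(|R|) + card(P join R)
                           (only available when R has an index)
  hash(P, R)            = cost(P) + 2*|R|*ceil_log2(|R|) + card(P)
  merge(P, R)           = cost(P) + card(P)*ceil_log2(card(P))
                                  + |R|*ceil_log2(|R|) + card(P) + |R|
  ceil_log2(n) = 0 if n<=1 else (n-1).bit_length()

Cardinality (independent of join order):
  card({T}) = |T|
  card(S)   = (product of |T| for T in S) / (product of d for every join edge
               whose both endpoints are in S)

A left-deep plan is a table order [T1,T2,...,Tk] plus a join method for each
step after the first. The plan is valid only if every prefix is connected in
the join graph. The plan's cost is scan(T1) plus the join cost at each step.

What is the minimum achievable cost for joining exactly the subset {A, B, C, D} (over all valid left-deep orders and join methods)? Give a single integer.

14050

Selinger DP over subsets of {A,B,C,D}:
  {C}: scan cost=200, card=200
  {B}: scan cost=100, card=100
  {D}: scan cost=200, card=200
  {A}: scan cost=150, card=150
  {BC}: card=800; try (C,nl_idx)→1700, (B,hash)→1800, (C,merge)→2700, (B,merge)→2800, (C,hash)→3400, (C,nl)→20100 …(+1); best=1700 via (C,nl_idx)
  {BD}: card=5000; try (B,hash)→1800, (D,merge)→2700, (B,merge)→2800, (D,hash)→3400, (D,nl_idx)→5900, (D,nl)→20100 …(+1); best=1800 via (B,hash)
  {AD}: card=300; try (D,nl_idx)→1650, (A,nl_idx)→2100, (A,hash)→2800, (D,merge)→3300, (A,merge)→3350, (D,hash)→3500 …(+2); best=1650 via (D,nl_idx)
  {BCD}: card=40000; try (D,hash)→5700, (C,hash)→10000, (D,merge)→12300, (D,nl_idx)→48100, (C,merge)→73600, (C,nl_idx)→81800 …(+2); best=5700 via (D,hash)
  {ABD}: card=7500; try (B,hash)→3350, (B,merge)→5450, (A,hash)→9200, (B,nl)→31650, (A,nl_idx)→49300, (A,merge)→73150 …(+1); best=3350 via (B,hash)
  {ABCD}: card=60000; try (C,hash)→14050, (A,hash)→48100, (C,merge)→110150, (C,nl_idx)→123350, (A,nl_idx)→385700, (A,merge)→687050 …(+2); best=14050 via (C,hash)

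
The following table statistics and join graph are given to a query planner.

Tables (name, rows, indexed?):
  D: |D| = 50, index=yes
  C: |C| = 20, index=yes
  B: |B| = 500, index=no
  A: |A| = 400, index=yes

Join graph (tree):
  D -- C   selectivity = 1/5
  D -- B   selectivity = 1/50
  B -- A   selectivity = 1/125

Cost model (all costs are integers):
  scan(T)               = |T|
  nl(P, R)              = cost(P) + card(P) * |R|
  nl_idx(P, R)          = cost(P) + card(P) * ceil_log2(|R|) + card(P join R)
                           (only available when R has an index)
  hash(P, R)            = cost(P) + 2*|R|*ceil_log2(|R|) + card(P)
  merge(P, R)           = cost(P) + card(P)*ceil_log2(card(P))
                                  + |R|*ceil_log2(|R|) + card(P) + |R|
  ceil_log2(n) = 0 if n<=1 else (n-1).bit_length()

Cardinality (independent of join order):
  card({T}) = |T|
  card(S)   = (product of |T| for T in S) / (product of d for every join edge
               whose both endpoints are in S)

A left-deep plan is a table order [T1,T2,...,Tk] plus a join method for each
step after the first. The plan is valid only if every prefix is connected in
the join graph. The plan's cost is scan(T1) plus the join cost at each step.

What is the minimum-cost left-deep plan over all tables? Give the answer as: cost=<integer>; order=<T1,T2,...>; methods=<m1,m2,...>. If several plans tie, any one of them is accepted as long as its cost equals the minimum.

Selinger DP (subsets sized 1..n):
  {D}: scan cost=50, card=50
  {C}: scan cost=20, card=20
  {B}: scan cost=500, card=500
  {A}: scan cost=400, card=400
  {CD}: card=200; try (C,hash)→300, (D,nl_idx)→340, (D,merge)→490, (C,nl_idx)→500, (C,merge)→520, (D,hash)→640 …(+2); best=300 via (C,hash)
  {BD}: card=500; try (D,hash)→1600, (D,nl_idx)→4000, (B,merge)→5400, (D,merge)→5850, (B,hash)→9100, (B,nl)→25050 …(+1); best=1600 via (D,hash)
  {AB}: card=1600; try (A,nl_idx)→6600, (A,hash)→8200, (B,merge)→9400, (A,merge)→9500, (B,hash)→9800, (B,nl)→200400 …(+1); best=6600 via (A,nl_idx)
  {BCD}: card=2000; try (C,hash)→2300, (C,nl_idx)→6100, (C,merge)→6720, (B,merge)→7100, (B,hash)→9500, (C,nl)→11600 …(+1); best=2300 via (C,hash)
  {ABD}: card=1600; try (A,nl_idx)→7700, (D,hash)→8800, (A,hash)→9300, (A,merge)→10600, (D,nl_idx)→17800, (D,merge)→26150 …(+2); best=7700 via (A,nl_idx)
  {ABCD}: card=6400; try (C,hash)→9500, (A,hash)→11500, (C,nl_idx)→22100, (A,nl_idx)→26700, (C,merge)→27020, (A,merge)→30300 …(+2); best=9500 via (C,hash)

cost=9500; order=B,D,A,C; methods=hash,nl_idx,hash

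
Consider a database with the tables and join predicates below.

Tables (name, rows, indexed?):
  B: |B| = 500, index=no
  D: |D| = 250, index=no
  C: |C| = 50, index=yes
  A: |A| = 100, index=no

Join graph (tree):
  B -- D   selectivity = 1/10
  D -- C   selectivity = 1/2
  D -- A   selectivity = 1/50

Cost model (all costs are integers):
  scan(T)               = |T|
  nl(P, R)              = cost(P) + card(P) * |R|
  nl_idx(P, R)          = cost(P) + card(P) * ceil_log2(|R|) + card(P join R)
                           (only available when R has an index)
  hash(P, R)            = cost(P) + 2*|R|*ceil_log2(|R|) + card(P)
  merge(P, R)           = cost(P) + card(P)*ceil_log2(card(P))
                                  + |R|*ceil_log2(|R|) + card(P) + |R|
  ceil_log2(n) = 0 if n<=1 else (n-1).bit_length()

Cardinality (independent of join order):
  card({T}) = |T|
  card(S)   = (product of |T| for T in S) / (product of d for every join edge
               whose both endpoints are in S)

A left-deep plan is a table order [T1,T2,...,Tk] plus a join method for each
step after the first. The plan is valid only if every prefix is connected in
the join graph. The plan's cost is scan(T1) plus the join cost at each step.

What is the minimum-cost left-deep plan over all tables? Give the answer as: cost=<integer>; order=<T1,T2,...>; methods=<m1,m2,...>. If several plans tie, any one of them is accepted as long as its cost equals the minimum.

cost=24500; order=D,A,C,B; methods=hash,hash,hash

Selinger DP (subsets sized 1..n):
  {B}: scan cost=500, card=500
  {D}: scan cost=250, card=250
  {C}: scan cost=50, card=50
  {A}: scan cost=100, card=100
  {BD}: card=12500; try (D,hash)→5000, (B,merge)→7500, (D,merge)→7750, (B,hash)→9500, (B,nl)→125250, (D,nl)→125500; best=5000 via (D,hash)
  {CD}: card=6250; try (C,hash)→1100, (D,merge)→2650, (C,merge)→2850, (D,hash)→4100, (C,nl_idx)→8000, (D,nl)→12550 …(+1); best=1100 via (C,hash)
  {AD}: card=500; try (A,hash)→1900, (D,merge)→3150, (A,merge)→3300, (D,hash)→4200, (D,nl)→25100, (A,nl)→25250; best=1900 via (A,hash)
  {BCD}: card=312500; try (B,hash)→16350, (C,hash)→18100, (B,merge)→93600, (C,merge)→192850, (C,nl_idx)→392500, (C,nl)→630000 …(+1); best=16350 via (B,hash)
  {ABD}: card=25000; try (B,hash)→11400, (B,merge)→11900, (A,hash)→18900, (A,merge)→193300, (B,nl)→251900, (A,nl)→1255000; best=11400 via (B,hash)
  {ACD}: card=12500; try (C,hash)→3000, (C,merge)→7250, (A,hash)→8750, (C,nl_idx)→17400, (C,nl)→26900, (A,merge)→89400 …(+1); best=3000 via (C,hash)
  {ABCD}: card=625000; try (B,hash)→24500, (C,hash)→37000, (B,merge)→195500, (A,hash)→330250, (C,merge)→411750, (C,nl_idx)→786400 …(+4); best=24500 via (B,hash)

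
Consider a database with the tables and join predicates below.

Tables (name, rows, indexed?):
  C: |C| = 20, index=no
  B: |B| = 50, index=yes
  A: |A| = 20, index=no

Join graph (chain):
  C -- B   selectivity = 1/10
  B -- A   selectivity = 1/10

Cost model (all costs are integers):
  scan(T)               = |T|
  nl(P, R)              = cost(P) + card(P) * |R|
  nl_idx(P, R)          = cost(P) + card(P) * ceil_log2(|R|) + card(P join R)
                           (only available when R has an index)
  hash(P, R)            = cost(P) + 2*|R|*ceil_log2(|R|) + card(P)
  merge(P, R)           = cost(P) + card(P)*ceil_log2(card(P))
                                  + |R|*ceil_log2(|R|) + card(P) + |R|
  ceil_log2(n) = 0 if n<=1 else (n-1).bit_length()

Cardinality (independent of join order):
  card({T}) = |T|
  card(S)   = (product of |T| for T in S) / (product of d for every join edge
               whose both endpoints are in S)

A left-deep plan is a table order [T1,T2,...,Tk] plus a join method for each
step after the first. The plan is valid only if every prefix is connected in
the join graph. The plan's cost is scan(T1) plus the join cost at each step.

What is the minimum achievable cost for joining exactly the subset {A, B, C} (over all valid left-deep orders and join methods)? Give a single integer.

540

Selinger DP over subsets of {A,B,C}:
  {C}: scan cost=20, card=20
  {B}: scan cost=50, card=50
  {A}: scan cost=20, card=20
  {BC}: card=100; try (B,nl_idx)→240, (C,hash)→300, (B,merge)→490, (C,merge)→520, (B,hash)→640, (B,nl)→1020 …(+1); best=240 via (B,nl_idx)
  {AB}: card=100; try (B,nl_idx)→240, (A,hash)→300, (B,merge)→490, (A,merge)→520, (B,hash)→640, (B,nl)→1020 …(+1); best=240 via (B,nl_idx)
  {ABC}: card=200; try (C,hash)→540, (A,hash)→540, (C,merge)→1160, (A,merge)→1160, (C,nl)→2240, (A,nl)→2240; best=540 via (C,hash)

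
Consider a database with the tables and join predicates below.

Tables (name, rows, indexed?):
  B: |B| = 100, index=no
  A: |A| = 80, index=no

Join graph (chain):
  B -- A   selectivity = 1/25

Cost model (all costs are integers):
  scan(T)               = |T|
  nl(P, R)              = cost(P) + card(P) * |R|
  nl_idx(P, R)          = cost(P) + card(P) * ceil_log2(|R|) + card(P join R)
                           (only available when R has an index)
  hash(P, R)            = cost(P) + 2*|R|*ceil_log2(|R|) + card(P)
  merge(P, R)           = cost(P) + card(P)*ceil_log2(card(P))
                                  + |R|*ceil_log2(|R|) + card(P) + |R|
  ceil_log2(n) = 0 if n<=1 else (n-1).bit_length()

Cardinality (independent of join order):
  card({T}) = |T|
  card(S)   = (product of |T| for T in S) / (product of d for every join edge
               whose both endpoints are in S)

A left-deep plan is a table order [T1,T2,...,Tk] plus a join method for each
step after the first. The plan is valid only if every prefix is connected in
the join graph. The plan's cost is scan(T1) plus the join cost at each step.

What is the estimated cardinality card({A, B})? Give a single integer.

Tables in S: A(80), B(100)
Edges inside S: B-A(d=25)
numerator = 80 * 100 = 8000
denominator = 25 = 25
card(S) = 8000 / 25 = 320

320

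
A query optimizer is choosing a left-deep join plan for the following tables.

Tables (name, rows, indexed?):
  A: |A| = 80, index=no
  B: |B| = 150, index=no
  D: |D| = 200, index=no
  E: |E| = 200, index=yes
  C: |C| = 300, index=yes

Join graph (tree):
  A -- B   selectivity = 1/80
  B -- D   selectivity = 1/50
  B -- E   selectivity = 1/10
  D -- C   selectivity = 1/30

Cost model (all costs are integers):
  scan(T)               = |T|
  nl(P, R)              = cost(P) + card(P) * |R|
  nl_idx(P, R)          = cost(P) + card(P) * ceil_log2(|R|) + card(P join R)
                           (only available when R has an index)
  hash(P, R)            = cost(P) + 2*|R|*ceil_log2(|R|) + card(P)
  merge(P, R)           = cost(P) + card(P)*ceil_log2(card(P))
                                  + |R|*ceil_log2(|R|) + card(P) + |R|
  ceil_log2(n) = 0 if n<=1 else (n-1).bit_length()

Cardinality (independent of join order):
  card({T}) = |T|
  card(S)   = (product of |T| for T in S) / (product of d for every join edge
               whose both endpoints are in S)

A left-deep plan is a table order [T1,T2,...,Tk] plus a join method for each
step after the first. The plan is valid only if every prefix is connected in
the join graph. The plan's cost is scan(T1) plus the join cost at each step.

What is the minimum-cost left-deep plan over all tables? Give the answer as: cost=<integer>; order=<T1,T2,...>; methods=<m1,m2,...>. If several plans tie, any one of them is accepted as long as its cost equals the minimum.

Selinger DP (subsets sized 1..n):
  {A}: scan cost=80, card=80
  {B}: scan cost=150, card=150
  {D}: scan cost=200, card=200
  {E}: scan cost=200, card=200
  {C}: scan cost=300, card=300
  {AB}: card=150; try (A,hash)→1420, (B,merge)→2070, (A,merge)→2140, (B,hash)→2560, (B,nl)→12080, (A,nl)→12150; best=1420 via (A,hash)
  {BD}: card=600; try (B,hash)→2800, (D,merge)→3300, (B,merge)→3350, (D,hash)→3500, (D,nl)→30150, (B,nl)→30200; best=2800 via (B,hash)
  {BE}: card=3000; try (B,hash)→2800, (E,merge)→3300, (B,merge)→3350, (E,hash)→3500, (E,nl_idx)→4350, (E,nl)→30150 …(+1); best=2800 via (B,hash)
  {CD}: card=2000; try (D,hash)→3800, (C,nl_idx)→4000, (C,merge)→5000, (D,merge)→5100, (C,hash)→5800, (C,nl)→60200 …(+1); best=3800 via (D,hash)
  {ABD}: card=600; try (A,hash)→4520, (D,merge)→4570, (D,hash)→4770, (A,merge)→10040, (D,nl)→31420, (A,nl)→50800; best=4520 via (A,hash)
  {ABE}: card=3000; try (E,merge)→4570, (E,hash)→4770, (E,nl_idx)→5620, (A,hash)→6920, (E,nl)→31420, (A,merge)→42440 …(+1); best=4570 via (E,merge)
  {BDE}: card=12000; try (E,hash)→6600, (D,hash)→9000, (E,merge)→11200, (E,nl_idx)→19600, (D,merge)→43600, (E,nl)→122800 …(+1); best=6600 via (E,hash)
  {BCD}: card=6000; try (B,hash)→8200, (C,hash)→8800, (C,merge)→12400, (C,nl_idx)→14200, (B,merge)→29150, (C,nl)→182800 …(+1); best=8200 via (B,hash)
  {ABDE}: card=12000; try (E,hash)→8320, (D,hash)→10770, (E,merge)→12920, (A,hash)→19720, (E,nl_idx)→21320, (D,merge)→45370 …(+4); best=8320 via (E,hash)
  {ABCD}: card=6000; try (C,hash)→10520, (C,merge)→14120, (A,hash)→15320, (C,nl_idx)→15920, (A,merge)→92840, (C,nl)→184520 …(+1); best=10520 via (C,hash)
  {BCDE}: card=120000; try (E,hash)→17400, (C,hash)→24000, (E,merge)→94000, (E,nl_idx)→176200, (C,merge)→189600, (C,nl_idx)→234600 …(+2); best=17400 via (E,hash)
  {ABCDE}: card=120000; try (E,hash)→19720, (C,hash)→25720, (E,merge)→96320, (A,hash)→138520, (E,nl_idx)→178520, (C,merge)→191320 …(+5); best=19720 via (E,hash)

cost=19720; order=D,B,A,C,E; methods=hash,hash,hash,hash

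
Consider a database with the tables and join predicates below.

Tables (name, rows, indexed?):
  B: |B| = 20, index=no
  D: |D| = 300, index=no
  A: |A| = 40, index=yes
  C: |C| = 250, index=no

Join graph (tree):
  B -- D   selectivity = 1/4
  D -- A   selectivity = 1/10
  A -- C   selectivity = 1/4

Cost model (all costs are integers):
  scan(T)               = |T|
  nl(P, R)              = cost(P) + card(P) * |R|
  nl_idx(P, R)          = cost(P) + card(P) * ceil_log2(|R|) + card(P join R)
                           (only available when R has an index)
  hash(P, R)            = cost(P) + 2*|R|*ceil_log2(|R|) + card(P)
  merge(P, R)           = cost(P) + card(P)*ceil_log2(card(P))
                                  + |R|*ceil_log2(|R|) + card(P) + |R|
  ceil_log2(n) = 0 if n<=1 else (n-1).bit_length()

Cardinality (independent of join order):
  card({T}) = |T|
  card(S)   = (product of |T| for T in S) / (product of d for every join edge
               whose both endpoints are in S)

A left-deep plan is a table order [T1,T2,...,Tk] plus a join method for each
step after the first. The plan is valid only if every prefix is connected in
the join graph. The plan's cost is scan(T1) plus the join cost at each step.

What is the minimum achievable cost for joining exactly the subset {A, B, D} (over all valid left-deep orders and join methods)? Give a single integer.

2480

Selinger DP over subsets of {A,B,D}:
  {B}: scan cost=20, card=20
  {D}: scan cost=300, card=300
  {A}: scan cost=40, card=40
  {BD}: card=1500; try (B,hash)→800, (D,merge)→3140, (B,merge)→3420, (D,hash)→5440, (D,nl)→6020, (B,nl)→6300; best=800 via (B,hash)
  {AD}: card=1200; try (A,hash)→1080, (A,nl_idx)→3300, (D,merge)→3320, (A,merge)→3580, (D,hash)→5480, (D,nl)→12040 …(+1); best=1080 via (A,hash)
  {ABD}: card=6000; try (B,hash)→2480, (A,hash)→2780, (B,merge)→15600, (A,nl_idx)→15800, (A,merge)→19080, (B,nl)→25080 …(+1); best=2480 via (B,hash)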